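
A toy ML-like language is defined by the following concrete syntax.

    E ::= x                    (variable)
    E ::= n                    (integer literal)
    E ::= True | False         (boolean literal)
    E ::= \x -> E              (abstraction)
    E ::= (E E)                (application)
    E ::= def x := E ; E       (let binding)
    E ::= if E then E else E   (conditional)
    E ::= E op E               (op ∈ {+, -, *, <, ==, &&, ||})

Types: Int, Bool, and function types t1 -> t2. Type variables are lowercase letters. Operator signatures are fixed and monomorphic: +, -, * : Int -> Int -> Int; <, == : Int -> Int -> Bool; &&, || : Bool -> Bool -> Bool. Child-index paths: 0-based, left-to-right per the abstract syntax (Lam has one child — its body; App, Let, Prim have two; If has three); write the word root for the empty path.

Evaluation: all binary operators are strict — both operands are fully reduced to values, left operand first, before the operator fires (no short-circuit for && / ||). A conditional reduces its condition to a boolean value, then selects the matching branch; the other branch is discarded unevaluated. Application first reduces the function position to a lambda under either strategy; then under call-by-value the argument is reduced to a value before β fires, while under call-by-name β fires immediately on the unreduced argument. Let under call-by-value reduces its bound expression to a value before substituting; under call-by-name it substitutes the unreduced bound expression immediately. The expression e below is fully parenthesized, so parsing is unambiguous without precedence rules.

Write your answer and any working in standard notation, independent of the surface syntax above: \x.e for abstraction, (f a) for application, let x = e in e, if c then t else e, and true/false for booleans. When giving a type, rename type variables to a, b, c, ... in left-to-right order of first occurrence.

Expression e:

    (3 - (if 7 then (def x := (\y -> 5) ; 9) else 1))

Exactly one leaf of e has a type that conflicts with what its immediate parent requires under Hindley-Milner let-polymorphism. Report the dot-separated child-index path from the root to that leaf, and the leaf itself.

Answer: 1.0 : 7

Derivation:
  unify Int ~ Int
  unify Int ~ Bool
  FAIL: mismatch Int ~ Bool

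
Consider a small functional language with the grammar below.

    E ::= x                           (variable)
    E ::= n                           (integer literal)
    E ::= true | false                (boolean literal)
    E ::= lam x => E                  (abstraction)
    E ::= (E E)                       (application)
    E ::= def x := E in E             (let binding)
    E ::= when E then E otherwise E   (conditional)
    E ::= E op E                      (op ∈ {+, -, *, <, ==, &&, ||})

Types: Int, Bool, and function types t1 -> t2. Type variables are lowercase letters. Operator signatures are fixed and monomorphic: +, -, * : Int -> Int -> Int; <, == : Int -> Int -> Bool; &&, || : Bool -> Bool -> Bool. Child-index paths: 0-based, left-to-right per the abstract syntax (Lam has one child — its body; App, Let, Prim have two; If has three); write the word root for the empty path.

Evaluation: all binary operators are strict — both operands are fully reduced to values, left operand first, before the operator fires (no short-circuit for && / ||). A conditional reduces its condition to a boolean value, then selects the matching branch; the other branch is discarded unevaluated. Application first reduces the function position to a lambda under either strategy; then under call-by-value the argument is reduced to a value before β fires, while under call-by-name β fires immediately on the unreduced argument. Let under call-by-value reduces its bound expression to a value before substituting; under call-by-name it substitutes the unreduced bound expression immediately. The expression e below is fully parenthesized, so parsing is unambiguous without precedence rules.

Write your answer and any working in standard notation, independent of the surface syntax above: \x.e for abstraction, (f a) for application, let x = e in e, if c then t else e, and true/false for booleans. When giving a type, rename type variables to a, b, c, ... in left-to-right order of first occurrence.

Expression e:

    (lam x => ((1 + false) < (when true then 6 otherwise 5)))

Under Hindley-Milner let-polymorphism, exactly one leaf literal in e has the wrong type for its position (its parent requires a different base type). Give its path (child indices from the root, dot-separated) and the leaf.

Answer: 0.0.1 : false

Trace:
  unify Int ~ Int
  unify Bool ~ Int
  FAIL: mismatch Bool ~ Int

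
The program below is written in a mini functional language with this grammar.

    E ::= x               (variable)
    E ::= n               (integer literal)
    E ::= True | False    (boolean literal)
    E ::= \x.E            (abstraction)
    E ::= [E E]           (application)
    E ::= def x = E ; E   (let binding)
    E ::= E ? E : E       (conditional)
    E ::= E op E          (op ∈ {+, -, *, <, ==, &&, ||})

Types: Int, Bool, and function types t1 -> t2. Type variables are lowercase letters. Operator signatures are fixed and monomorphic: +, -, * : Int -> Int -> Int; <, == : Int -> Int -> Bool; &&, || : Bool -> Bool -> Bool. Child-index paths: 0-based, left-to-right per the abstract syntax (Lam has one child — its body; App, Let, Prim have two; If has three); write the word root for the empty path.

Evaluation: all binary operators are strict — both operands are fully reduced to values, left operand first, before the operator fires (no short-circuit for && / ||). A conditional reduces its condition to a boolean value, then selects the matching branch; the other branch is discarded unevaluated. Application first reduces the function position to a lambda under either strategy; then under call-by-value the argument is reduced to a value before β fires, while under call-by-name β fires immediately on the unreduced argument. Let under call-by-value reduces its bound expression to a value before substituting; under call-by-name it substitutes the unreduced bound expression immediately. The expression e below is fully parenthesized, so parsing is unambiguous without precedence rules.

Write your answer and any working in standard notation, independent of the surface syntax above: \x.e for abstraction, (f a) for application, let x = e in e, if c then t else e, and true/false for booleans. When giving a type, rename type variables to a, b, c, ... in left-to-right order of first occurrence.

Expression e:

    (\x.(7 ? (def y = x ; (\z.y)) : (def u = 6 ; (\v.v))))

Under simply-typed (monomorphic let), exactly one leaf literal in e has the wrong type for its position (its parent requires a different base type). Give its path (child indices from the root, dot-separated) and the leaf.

Derivation:
  unify Int ~ Bool
  FAIL: mismatch Int ~ Bool

Answer: 0.0 : 7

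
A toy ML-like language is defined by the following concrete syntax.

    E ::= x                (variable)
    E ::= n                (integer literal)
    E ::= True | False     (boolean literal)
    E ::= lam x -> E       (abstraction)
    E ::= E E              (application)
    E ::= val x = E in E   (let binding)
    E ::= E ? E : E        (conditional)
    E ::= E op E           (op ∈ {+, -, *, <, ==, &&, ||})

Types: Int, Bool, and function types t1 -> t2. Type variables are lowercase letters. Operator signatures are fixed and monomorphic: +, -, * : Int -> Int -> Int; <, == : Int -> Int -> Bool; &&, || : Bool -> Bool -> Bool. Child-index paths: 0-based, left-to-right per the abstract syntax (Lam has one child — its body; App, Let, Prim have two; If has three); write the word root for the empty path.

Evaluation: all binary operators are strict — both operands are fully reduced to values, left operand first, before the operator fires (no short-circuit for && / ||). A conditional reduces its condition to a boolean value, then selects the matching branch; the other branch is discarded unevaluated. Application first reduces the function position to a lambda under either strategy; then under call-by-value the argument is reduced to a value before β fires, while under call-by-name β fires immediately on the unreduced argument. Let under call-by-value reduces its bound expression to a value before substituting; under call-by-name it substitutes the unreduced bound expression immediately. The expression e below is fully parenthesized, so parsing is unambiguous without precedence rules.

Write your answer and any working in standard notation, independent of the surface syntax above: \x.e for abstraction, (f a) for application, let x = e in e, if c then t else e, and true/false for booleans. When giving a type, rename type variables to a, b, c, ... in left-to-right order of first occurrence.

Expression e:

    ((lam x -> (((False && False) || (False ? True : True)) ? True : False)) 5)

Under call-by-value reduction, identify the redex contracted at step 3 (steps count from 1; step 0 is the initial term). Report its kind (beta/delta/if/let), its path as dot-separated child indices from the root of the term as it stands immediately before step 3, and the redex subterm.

Answer: if at 0.1 : (if false then true else true)

Derivation:
step 0: ((\x.(if ((false && false) || (if false then true else true)) then true else false)) 5)
step 1: [beta@root] (if ((false && false) || (if false then true else true)) then true else false)
step 2: [delta@0.0] (if (false || (if false then true else true)) then true else false)
step 3: [if@0.1] (if (false || true) then true else false)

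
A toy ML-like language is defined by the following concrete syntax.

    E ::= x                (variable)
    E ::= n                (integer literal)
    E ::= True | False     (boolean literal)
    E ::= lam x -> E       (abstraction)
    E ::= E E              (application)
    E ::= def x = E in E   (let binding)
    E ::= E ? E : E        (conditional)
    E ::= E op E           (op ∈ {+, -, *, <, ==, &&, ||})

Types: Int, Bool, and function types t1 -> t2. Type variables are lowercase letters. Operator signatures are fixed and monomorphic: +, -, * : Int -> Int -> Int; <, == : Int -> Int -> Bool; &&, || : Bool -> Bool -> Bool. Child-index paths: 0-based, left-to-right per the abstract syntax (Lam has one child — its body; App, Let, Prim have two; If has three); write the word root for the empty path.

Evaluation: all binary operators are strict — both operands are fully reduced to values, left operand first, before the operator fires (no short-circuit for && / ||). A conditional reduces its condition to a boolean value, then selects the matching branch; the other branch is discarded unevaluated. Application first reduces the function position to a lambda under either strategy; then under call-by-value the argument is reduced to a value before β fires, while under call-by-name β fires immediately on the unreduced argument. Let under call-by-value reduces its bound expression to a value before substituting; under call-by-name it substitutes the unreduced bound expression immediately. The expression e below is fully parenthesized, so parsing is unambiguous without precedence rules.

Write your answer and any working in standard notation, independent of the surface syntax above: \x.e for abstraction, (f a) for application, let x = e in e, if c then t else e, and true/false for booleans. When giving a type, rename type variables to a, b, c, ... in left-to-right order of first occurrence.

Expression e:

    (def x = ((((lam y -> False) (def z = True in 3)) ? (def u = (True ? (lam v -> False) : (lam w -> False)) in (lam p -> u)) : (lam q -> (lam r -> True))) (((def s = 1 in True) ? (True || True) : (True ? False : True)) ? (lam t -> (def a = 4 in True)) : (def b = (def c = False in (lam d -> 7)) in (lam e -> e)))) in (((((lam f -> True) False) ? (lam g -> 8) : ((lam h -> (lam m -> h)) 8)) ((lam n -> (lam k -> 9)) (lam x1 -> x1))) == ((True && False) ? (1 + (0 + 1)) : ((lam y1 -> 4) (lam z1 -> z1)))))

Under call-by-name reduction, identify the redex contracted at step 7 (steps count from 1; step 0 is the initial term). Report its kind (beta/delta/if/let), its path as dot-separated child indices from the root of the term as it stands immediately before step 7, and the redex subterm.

Answer: beta at 1 : ((\y1.4) (\z1.z1))

Derivation:
step 0: (let x = ((if ((\y.false) (let z = true in 3)) then (let u = (if true then (\v.false) else (\w.false)) in (\p.u)) else (\q.(\r.true))) (if (if (let s = 1 in true) then (true || true) else (if true then false else true)) then (\t.(let a = 4 in true)) else (let b = (let c = false in (\d.7)) in (\e.e)))) in (((if ((\f.true) false) then (\g.8) else ((\h.(\m.h)) 8)) ((\n.(\k.9)) (\x1.x1))) == (if (true && false) then (1 + (0 + 1)) else ((\y1.4) (\z1.z1)))))
step 1: [let@root] (((if ((\f.true) false) then (\g.8) else ((\h.(\m.h)) 8)) ((\n.(\k.9)) (\x1.x1))) == (if (true && false) then (1 + (0 + 1)) else ((\y1.4) (\z1.z1))))
step 2: [beta@0.0.0] (((if true then (\g.8) else ((\h.(\m.h)) 8)) ((\n.(\k.9)) (\x1.x1))) == (if (true && false) then (1 + (0 + 1)) else ((\y1.4) (\z1.z1))))
step 3: [if@0.0] (((\g.8) ((\n.(\k.9)) (\x1.x1))) == (if (true && false) then (1 + (0 + 1)) else ((\y1.4) (\z1.z1))))
step 4: [beta@0] (8 == (if (true && false) then (1 + (0 + 1)) else ((\y1.4) (\z1.z1))))
step 5: [delta@1.0] (8 == (if false then (1 + (0 + 1)) else ((\y1.4) (\z1.z1))))
step 6: [if@1] (8 == ((\y1.4) (\z1.z1)))
step 7: [beta@1] (8 == 4)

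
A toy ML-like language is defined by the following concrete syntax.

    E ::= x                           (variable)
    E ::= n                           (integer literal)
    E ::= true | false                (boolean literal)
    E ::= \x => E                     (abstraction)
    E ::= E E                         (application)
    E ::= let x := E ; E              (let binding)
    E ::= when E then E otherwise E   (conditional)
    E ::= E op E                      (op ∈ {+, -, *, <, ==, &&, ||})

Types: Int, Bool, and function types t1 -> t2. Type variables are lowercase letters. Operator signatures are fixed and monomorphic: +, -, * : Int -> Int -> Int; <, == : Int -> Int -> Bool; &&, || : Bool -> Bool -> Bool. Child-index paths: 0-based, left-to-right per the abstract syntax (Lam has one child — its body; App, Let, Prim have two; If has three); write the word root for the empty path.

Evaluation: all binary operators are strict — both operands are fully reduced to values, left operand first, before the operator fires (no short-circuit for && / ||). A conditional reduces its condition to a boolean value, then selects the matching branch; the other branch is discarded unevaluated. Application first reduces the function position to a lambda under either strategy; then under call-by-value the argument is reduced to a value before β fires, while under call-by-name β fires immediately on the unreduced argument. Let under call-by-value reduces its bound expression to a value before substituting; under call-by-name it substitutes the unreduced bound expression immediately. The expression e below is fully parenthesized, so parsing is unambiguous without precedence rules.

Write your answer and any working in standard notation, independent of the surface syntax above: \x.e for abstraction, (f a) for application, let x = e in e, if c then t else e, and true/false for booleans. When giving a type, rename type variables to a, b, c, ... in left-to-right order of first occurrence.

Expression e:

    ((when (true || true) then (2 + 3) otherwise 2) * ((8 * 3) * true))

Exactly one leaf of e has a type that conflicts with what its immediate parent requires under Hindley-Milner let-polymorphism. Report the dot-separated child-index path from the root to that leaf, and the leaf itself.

Derivation:
  unify Bool ~ Bool
  unify Bool ~ Bool
  unify Bool ~ Bool
  unify Int ~ Int
  unify Int ~ Int
  unify Int ~ Int
  unify Int ~ Int
  unify Int ~ Int
  unify Int ~ Int
  unify Int ~ Int
  unify Bool ~ Int
  FAIL: mismatch Bool ~ Int

Answer: 1.1 : true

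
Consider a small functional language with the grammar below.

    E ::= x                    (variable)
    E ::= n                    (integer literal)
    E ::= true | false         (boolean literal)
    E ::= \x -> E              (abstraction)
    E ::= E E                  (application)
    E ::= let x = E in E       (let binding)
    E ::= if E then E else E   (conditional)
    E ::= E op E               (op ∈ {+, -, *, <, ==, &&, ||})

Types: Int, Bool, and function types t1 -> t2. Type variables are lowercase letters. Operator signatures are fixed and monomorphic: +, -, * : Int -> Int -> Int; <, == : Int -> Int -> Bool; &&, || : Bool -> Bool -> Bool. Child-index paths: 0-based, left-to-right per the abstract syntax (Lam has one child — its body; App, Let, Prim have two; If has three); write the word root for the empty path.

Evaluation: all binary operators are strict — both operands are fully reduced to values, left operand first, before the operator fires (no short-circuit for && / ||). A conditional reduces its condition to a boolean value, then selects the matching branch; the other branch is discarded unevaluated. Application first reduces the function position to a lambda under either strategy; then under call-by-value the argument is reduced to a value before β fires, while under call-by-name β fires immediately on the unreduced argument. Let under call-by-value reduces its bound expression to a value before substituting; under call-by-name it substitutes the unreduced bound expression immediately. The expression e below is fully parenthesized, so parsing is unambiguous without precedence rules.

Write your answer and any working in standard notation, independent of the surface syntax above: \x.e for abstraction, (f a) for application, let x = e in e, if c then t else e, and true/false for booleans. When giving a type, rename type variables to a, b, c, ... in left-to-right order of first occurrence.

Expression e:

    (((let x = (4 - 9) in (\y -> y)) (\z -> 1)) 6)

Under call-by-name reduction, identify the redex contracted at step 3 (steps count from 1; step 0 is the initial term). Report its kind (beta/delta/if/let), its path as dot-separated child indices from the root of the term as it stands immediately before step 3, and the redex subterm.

Derivation:
step 0: (((let x = (4 - 9) in (\y.y)) (\z.1)) 6)
step 1: [let@0.0] (((\y.y) (\z.1)) 6)
step 2: [beta@0] ((\z.1) 6)
step 3: [beta@root] 1

Answer: beta at root : ((\z.1) 6)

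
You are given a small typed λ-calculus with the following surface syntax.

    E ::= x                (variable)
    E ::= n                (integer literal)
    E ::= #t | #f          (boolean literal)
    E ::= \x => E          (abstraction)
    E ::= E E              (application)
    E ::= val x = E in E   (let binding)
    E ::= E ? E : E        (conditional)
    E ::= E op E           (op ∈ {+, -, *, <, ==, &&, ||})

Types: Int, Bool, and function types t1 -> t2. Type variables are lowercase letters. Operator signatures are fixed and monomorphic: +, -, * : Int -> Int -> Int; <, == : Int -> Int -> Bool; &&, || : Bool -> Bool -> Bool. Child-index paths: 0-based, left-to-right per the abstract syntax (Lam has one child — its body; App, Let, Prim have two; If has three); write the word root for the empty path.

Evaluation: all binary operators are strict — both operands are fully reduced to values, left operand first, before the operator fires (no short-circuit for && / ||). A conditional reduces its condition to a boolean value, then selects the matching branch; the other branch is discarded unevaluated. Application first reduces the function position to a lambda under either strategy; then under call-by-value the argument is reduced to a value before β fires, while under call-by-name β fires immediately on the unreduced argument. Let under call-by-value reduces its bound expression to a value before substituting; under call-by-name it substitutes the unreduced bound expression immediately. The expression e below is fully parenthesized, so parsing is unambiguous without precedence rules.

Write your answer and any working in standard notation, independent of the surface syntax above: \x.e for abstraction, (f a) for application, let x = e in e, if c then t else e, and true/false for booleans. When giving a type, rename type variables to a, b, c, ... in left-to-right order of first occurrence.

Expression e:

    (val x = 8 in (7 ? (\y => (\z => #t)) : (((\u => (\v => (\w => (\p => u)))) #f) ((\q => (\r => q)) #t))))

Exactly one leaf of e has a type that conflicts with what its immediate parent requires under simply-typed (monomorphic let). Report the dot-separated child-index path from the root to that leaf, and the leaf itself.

Trace:
let x : Int
  unify Int ~ Bool
  FAIL: mismatch Int ~ Bool

Answer: 1.0 : 7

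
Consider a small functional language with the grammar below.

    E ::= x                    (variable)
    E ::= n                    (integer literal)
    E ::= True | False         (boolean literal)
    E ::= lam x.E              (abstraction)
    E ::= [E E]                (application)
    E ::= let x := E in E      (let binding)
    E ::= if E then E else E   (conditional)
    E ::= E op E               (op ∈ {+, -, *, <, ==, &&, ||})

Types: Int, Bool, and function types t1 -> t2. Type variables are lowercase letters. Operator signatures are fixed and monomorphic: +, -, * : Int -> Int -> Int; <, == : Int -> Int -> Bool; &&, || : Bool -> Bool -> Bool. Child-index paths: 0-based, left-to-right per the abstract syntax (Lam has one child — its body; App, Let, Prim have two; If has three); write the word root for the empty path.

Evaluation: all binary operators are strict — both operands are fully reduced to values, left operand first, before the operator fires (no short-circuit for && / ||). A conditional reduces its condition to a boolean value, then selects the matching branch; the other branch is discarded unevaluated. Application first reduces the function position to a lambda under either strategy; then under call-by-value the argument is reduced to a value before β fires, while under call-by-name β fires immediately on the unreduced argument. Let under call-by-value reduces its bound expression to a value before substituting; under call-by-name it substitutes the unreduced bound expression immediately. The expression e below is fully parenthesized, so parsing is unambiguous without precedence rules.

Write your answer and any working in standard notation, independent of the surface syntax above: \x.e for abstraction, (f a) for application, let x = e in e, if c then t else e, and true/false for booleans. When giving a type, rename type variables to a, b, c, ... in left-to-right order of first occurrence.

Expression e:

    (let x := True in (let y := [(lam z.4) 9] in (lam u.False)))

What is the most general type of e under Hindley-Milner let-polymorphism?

Trace:
let x : Bool
\z._ : a -> Int
  unify a -> Int ~ Int -> b
  unify a ~ Int
  unify Int ~ b
_ _ : Int
let y : Int
\u._ : c -> Bool

Answer: a -> Bool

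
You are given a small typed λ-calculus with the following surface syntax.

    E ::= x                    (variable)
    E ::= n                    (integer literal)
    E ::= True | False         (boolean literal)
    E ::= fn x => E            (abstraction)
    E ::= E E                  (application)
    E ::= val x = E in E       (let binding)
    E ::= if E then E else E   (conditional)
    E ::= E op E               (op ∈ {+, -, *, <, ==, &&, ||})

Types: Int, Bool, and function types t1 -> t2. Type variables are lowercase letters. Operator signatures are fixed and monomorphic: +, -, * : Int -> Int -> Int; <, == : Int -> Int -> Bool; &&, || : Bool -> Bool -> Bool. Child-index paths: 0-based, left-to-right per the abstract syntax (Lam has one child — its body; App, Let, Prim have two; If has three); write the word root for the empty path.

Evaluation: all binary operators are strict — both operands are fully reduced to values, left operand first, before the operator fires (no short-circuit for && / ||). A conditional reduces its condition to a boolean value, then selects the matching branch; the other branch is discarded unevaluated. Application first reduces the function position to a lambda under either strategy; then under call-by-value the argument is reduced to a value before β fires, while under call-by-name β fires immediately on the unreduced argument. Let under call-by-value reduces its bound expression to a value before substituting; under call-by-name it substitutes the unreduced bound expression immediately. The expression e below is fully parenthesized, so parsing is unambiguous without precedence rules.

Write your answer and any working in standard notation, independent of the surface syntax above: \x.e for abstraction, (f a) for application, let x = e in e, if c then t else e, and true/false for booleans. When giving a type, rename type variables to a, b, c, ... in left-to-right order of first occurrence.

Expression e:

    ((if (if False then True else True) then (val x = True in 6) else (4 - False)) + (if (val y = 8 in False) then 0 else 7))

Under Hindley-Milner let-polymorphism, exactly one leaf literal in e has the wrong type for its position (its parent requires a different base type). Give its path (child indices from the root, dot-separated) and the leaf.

Answer: 0.2.1 : false

Derivation:
  unify Bool ~ Bool
  unify Bool ~ Bool
  unify Bool ~ Bool
let x : Bool
  unify Int ~ Int
  unify Bool ~ Int
  FAIL: mismatch Bool ~ Int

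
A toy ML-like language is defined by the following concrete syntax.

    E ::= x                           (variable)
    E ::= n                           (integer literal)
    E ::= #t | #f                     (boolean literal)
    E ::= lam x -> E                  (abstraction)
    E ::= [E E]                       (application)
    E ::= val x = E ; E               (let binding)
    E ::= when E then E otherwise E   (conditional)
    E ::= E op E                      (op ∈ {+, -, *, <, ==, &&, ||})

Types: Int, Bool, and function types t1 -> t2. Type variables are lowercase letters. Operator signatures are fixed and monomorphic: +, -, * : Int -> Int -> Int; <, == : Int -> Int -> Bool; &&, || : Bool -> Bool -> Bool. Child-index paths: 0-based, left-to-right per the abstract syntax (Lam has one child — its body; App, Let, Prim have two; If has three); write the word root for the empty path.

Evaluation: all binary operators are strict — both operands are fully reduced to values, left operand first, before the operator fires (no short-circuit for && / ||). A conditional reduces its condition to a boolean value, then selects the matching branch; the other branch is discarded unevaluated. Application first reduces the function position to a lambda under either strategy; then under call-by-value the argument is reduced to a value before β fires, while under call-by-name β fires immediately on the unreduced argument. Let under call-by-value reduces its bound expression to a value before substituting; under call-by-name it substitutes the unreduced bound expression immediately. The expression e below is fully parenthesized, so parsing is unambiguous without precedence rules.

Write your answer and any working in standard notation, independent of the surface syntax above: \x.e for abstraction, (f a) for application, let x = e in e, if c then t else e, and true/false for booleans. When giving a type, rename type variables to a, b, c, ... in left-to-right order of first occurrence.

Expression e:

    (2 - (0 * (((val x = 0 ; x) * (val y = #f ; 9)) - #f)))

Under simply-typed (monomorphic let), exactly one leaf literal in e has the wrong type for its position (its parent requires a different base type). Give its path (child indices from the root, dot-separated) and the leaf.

Trace:
  unify Int ~ Int
  unify Int ~ Int
let x : Int
x : Int
  unify Int ~ Int
let y : Bool
  unify Int ~ Int
  unify Int ~ Int
  unify Bool ~ Int
  FAIL: mismatch Bool ~ Int

Answer: 1.1.1 : false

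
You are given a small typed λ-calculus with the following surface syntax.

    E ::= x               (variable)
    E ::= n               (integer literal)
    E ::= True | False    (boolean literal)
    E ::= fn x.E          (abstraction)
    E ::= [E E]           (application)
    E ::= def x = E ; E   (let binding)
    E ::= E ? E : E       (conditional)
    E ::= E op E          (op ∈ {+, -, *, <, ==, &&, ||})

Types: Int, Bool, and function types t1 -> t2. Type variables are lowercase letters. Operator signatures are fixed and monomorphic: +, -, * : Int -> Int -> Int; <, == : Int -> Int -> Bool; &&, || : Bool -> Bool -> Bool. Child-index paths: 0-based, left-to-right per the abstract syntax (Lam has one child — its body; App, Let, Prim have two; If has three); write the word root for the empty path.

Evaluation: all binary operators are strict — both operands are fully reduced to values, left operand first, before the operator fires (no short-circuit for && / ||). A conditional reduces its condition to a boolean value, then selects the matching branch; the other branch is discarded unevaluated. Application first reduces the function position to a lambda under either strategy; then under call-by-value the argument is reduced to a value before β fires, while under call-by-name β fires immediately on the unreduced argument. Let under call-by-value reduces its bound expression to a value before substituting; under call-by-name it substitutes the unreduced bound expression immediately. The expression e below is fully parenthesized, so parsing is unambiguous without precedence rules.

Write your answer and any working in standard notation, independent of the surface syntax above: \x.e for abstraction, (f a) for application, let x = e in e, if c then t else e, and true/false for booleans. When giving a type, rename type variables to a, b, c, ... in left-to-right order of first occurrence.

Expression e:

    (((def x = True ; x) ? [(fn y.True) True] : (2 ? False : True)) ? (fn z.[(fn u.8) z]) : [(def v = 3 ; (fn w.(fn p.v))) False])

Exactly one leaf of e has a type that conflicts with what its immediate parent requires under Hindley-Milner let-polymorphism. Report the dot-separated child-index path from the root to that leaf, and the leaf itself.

Trace:
let x : Bool
x : Bool
  unify Bool ~ Bool
\y._ : a -> Bool
  unify a -> Bool ~ Bool -> b
  unify a ~ Bool
  unify Bool ~ b
_ _ : Bool
  unify Int ~ Bool
  FAIL: mismatch Int ~ Bool

Answer: 0.2.0 : 2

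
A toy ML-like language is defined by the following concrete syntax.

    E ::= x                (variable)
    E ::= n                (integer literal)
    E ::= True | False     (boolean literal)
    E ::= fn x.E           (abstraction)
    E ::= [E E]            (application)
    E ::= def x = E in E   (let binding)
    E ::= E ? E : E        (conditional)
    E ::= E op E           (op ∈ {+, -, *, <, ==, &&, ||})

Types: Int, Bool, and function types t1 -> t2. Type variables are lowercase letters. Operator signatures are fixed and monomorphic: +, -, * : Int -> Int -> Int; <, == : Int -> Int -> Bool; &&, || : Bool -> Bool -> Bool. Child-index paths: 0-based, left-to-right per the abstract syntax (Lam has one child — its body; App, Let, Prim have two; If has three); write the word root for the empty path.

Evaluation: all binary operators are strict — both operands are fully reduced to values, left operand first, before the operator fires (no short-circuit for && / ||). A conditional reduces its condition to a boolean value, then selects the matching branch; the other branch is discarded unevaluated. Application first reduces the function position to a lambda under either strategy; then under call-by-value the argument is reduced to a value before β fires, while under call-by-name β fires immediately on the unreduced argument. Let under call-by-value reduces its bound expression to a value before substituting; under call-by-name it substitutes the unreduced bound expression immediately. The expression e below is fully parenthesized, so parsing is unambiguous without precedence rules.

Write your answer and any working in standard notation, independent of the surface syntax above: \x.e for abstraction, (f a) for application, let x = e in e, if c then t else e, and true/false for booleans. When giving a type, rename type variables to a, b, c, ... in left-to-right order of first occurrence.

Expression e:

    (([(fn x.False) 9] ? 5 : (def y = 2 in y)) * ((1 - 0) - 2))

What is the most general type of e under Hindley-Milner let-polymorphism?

Trace:
\x._ : a -> Bool
  unify a -> Bool ~ Int -> b
  unify a ~ Int
  unify Bool ~ b
_ _ : Bool
  unify Bool ~ Bool
let y : Int
y : Int
  unify Int ~ Int
  unify Int ~ Int
  unify Int ~ Int
  unify Int ~ Int
  unify Int ~ Int
  unify Int ~ Int
  unify Int ~ Int

Answer: Int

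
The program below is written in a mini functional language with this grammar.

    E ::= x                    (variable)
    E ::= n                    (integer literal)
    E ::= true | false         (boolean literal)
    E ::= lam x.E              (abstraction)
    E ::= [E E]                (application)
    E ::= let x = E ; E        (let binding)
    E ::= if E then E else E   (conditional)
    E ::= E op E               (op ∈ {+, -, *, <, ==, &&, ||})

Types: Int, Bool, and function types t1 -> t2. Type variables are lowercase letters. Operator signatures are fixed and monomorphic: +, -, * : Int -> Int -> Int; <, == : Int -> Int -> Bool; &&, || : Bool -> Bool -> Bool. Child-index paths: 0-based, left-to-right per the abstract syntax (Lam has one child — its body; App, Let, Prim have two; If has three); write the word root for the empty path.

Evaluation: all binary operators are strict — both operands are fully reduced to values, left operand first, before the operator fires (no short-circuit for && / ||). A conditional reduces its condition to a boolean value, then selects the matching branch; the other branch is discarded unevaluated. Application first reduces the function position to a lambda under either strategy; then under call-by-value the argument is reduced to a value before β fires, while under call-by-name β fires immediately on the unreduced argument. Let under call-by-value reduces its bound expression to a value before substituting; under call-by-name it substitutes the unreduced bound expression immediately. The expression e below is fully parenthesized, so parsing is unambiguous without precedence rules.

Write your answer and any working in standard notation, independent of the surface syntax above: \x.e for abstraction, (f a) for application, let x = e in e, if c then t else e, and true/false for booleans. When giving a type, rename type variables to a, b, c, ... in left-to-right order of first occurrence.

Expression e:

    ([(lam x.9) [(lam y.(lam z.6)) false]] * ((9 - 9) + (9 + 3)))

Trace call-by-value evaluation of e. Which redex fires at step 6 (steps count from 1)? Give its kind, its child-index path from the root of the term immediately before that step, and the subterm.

Answer: delta at root : (9 * 12)

Working:
step 0: (((\x.9) ((\y.(\z.6)) false)) * ((9 - 9) + (9 + 3)))
step 1: [beta@0.1] (((\x.9) (\z.6)) * ((9 - 9) + (9 + 3)))
step 2: [beta@0] (9 * ((9 - 9) + (9 + 3)))
step 3: [delta@1.0] (9 * (0 + (9 + 3)))
step 4: [delta@1.1] (9 * (0 + 12))
step 5: [delta@1] (9 * 12)
step 6: [delta@root] 108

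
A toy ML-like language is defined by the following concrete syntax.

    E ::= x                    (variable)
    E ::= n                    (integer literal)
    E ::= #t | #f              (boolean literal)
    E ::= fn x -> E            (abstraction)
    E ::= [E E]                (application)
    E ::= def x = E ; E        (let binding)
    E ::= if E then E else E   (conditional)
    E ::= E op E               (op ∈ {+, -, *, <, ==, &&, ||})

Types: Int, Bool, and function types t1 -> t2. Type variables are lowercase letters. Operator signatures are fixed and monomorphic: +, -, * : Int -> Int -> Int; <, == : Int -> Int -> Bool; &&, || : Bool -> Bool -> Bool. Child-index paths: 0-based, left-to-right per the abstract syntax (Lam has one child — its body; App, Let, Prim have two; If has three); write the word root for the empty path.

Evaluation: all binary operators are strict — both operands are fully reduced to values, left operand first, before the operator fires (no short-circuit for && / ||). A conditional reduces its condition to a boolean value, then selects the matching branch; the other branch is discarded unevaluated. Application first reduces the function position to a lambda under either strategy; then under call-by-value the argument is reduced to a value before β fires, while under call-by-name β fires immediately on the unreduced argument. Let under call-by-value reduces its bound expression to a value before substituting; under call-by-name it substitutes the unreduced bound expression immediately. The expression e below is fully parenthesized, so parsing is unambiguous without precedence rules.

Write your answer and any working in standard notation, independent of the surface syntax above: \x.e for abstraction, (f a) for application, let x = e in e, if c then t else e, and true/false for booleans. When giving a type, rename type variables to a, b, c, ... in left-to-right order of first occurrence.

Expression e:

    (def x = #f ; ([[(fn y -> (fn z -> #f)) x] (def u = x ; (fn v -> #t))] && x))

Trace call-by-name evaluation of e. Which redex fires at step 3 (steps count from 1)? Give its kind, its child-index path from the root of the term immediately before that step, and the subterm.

Answer: beta at 0 : ((\z.false) (let u = false in (\v.true)))

Trace:
step 0: (let x = false in ((((\y.(\z.false)) x) (let u = x in (\v.true))) && x))
step 1: [let@root] ((((\y.(\z.false)) false) (let u = false in (\v.true))) && false)
step 2: [beta@0.0] (((\z.false) (let u = false in (\v.true))) && false)
step 3: [beta@0] (false && false)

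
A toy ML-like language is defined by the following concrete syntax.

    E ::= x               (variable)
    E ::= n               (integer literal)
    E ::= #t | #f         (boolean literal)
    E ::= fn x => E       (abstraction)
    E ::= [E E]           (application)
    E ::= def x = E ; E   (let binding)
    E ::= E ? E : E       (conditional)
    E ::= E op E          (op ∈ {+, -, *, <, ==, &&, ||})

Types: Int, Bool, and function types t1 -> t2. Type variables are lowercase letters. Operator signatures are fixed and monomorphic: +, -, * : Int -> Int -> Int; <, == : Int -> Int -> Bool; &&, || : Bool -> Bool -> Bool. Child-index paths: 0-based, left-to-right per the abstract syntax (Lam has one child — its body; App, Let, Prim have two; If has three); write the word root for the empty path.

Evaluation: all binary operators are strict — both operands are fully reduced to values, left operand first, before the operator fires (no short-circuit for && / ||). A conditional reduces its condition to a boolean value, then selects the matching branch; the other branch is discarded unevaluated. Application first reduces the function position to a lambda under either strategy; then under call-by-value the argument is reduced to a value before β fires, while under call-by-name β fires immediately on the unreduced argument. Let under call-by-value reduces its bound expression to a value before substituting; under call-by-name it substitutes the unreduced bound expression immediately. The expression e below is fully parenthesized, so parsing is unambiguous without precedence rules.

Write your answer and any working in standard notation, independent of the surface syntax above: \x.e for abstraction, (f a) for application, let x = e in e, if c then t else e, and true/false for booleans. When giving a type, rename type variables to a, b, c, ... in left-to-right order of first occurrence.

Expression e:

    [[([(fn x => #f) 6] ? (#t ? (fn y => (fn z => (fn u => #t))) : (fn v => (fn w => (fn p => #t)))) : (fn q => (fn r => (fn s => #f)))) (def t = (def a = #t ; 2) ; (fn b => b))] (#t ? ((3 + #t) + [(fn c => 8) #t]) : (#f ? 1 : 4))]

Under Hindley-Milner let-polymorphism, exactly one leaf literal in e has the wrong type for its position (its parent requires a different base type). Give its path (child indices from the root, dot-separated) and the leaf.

Derivation:
\x._ : a -> Bool
  unify a -> Bool ~ Int -> b
  unify a ~ Int
  unify Bool ~ b
_ _ : Bool
  unify Bool ~ Bool
  unify Bool ~ Bool
\u._ : e -> Bool
\z._ : d -> e -> Bool
\y._ : c -> d -> e -> Bool
\p._ : h -> Bool
\w._ : g -> h -> Bool
\v._ : f -> g -> h -> Bool
  unify c -> d -> e -> Bool ~ f -> g -> h -> Bool
  unify c ~ f
  unify d -> e -> Bool ~ g -> h -> Bool
  unify d ~ g
  unify e -> Bool ~ h -> Bool
  unify e ~ h
  unify Bool ~ Bool
\s._ : k -> Bool
\r._ : j -> k -> Bool
\q._ : i -> j -> k -> Bool
  unify f -> g -> h -> Bool ~ i -> j -> k -> Bool
  unify f ~ i
  unify g -> h -> Bool ~ j -> k -> Bool
  unify g ~ j
  unify h -> Bool ~ k -> Bool
  unify h ~ k
  unify Bool ~ Bool
let a : Bool
let t : Int
b : l
\b._ : l -> l
  unify i -> j -> k -> Bool ~ (l -> l) -> m
  unify i ~ l -> l
  unify j -> k -> Bool ~ m
_ _ : j -> k -> Bool
  unify Bool ~ Bool
  unify Int ~ Int
  unify Bool ~ Int
  FAIL: mismatch Bool ~ Int

Answer: 1.1.0.1 : true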